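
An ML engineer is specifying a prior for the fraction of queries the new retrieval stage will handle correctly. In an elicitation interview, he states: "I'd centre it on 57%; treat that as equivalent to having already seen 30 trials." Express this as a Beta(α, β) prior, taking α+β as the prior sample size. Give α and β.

Under the effective-sample-size interpretation, Beta(α, β) has prior mean α/(α+β) and prior sample size α+β.
So α+β = 30 and α/(α+β) = 0.57, giving α = 0.57·30 = 17.1 and β = 30 − 17.1 = 12.9.

α = 17.1, β = 12.9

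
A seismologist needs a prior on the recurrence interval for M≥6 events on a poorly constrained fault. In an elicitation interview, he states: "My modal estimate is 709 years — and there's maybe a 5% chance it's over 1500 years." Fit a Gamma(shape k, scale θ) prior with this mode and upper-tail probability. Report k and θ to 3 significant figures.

k ≈ 5.92, θ ≈ 144

Gamma(k,θ) with k>1 has mode (k−1)θ, so θ = 709/(k−1).
Need P(X < 1500) = 0.95 with θ tied to k this way. Start at k = 2, θ = 709: P(X<1500) ≈ 0.624.
Too low — raise k to concentrate. Iterating converges to k ≈ 5.92.
Then θ = 709/(5.92−1) ≈ 144.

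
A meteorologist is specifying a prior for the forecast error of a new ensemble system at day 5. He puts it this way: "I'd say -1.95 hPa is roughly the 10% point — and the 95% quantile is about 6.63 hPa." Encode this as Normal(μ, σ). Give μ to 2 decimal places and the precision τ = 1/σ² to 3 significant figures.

For Normal(μ,σ), the p-quantile is μ + z_p·σ. Here z_{0.1} = -1.282, z_{0.95} = 1.645.
So -1.95 = μ − 1.282σ and 6.63 = μ + 1.645σ.
Subtracting: σ = (6.63 − -1.95)/(1.645 − (-1.282)) = 2.93.
Then μ = -1.95 − (-1.282)·2.93 = 1.81.
Precision τ = 1/σ² = 1/2.932² = 0.116.

μ = 1.81, τ = 0.116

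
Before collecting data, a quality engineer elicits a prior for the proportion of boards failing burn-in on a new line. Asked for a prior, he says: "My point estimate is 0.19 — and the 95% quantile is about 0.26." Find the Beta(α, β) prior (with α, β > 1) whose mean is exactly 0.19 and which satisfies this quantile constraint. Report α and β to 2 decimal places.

α ≈ 17.77, β ≈ 75.74

With mean 0.19 fixed, write α = 0.19s, β = 0.81s where s = α+β.
Need P(θ < 0.26) = 0.95 under Beta(0.19s, 0.81s). Normal approximation: (q−m)/√(m(1−m)/s) ≈ z_{0.95} = 1.64, so s ≈ 0.19·0.81·(1.64)²/(0.26−0.19)² = 85.0.
At s = 85.0: P(θ<0.26) ≈ 0.942. Adjusting to match 0.95 gives s ≈ 93.51.
So α = 0.19·93.51 ≈ 17.77, β = 0.81·93.51 ≈ 75.74.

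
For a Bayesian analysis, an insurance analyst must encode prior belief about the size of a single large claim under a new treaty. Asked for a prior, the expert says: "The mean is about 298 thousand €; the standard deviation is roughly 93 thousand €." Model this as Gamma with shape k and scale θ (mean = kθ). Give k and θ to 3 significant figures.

For Gamma(k, scale θ): mean = kθ, variance = kθ², so CV = 1/√k.
CV = SD/mean = 93/298 = 0.3121, hence k = 1/CV² = 10.3.
Then θ = mean/k = 298/10.3 = 29.

k ≈ 10.3, θ ≈ 29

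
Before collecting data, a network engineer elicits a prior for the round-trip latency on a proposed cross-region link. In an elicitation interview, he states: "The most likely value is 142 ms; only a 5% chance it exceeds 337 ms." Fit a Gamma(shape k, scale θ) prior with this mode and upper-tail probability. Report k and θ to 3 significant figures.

k ≈ 4.66, θ ≈ 38.8

Gamma(k,θ) with k>1 has mode (k−1)θ, so θ = 142/(k−1).
Need P(X < 337) = 0.95 with θ tied to k this way. Start at k = 2, θ = 142: P(X<337) ≈ 0.686.
Too low — raise k to concentrate. Iterating converges to k ≈ 4.66.
Then θ = 142/(4.66−1) ≈ 38.8.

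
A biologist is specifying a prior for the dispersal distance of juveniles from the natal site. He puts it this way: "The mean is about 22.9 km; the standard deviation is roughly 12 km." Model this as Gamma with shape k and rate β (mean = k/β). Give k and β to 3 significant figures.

k ≈ 3.64, β ≈ 0.159

For Gamma(k, rate β): mean = k/β, variance = k/β², so CV = 1/√k.
CV = SD/mean = 12/22.9 = 0.524, hence k = 1/CV² = 3.64.
Then β = k/mean = 3.64/22.9 = 0.159.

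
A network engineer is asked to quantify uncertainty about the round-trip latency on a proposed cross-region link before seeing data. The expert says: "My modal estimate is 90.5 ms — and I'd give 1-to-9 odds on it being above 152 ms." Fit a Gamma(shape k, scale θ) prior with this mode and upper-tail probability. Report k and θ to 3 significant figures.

k ≈ 8.03, θ ≈ 12.9

Gamma(k,θ) with k>1 has mode (k−1)θ, so θ = 90.5/(k−1).
Need P(X < 152) = 0.9 with θ tied to k this way. Start at k = 2, θ = 90.5: P(X<152) ≈ 0.500.
Too low — raise k to concentrate. Iterating converges to k ≈ 8.03.
Then θ = 90.5/(8.03−1) ≈ 12.9.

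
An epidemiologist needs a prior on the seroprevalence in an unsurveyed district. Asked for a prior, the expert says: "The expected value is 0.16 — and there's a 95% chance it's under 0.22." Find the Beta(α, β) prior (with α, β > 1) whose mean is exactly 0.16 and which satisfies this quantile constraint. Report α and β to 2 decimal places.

α ≈ 17.93, β ≈ 94.13

With mean 0.16 fixed, write α = 0.16s, β = 0.84s where s = α+β.
Need P(θ < 0.22) = 0.95 under Beta(0.16s, 0.84s). Normal approximation: (q−m)/√(m(1−m)/s) ≈ z_{0.95} = 1.64, so s ≈ 0.16·0.84·(1.64)²/(0.22−0.16)² = 101.0.
At s = 101.0: P(θ<0.22) ≈ 0.941. Adjusting to match 0.95 gives s ≈ 112.06.
So α = 0.16·112.06 ≈ 17.93, β = 0.84·112.06 ≈ 94.13.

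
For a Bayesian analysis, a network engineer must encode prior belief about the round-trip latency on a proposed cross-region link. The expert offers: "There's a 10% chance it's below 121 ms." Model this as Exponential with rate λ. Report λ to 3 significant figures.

λ ≈ 0.000871

P(T < 121.0) = 1 − e^(−λ·121.0) = 0.1, so λ = −ln(1−0.1)/121.0 = −ln(0.9)/121.0 = 0.000871.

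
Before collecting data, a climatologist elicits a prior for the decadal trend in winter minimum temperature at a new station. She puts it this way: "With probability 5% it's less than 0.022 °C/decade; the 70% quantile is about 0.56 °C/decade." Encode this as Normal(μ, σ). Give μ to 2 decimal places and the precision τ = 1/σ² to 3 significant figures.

The p-quantile of Normal(μ,σ) is μ + z_p·σ, with z_{0.05} = -1.645 and z_{0.7} = 0.5244.
Eliminate σ: μ = (z₂·x₁ − z₁·x₂)/(z₂ − z₁) = (0.5244·0.022 − (-1.645)·0.56)/2.169 = 0.43.
Then σ = (x₂ − x₁)/(z₂ − z₁) = (0.56 − 0.022)/2.169 = 0.25.
Precision τ = 1/σ² = 1/0.248² = 16.3.

μ = 0.43, τ = 16.3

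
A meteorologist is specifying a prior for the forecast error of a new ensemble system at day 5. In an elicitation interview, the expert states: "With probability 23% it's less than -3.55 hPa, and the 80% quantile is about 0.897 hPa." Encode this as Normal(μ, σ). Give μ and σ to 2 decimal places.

The p-quantile of Normal(μ,σ) is μ + z_p·σ, with z_{0.23} = -0.7388 and z_{0.8} = 0.8416.
Eliminate σ: μ = (z₂·x₁ − z₁·x₂)/(z₂ − z₁) = (0.8416·-3.55 − (-0.7388)·0.897)/1.58 = -1.47.
Then σ = (x₂ − x₁)/(z₂ − z₁) = (0.897 − -3.55)/1.58 = 2.81.

μ = -1.47, σ = 2.81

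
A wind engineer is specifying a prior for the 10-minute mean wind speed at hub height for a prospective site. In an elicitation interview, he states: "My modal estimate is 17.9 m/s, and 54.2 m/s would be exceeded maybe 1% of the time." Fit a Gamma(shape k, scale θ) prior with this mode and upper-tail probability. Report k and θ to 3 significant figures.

Gamma(k,θ) with k>1 has mode (k−1)θ, so θ = 17.9/(k−1).
Need P(X < 54.2) = 0.99 with θ tied to k this way. Start at k = 2, θ = 17.9: P(X<54.2) ≈ 0.805.
Too low — raise k to concentrate. Iterating converges to k ≈ 4.66.
Then θ = 17.9/(4.66−1) ≈ 4.89.

k ≈ 4.66, θ ≈ 4.89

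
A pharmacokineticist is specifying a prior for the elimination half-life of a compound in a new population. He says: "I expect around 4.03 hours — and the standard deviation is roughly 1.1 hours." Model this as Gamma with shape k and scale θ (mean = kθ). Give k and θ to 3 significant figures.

For Gamma(k, scale θ): mean = kθ, variance = kθ², so CV = 1/√k.
CV = SD/mean = 1.1/4.03 = 0.273, hence k = 1/CV² = 13.4.
Then θ = mean/k = 4.03/13.4 = 0.3.

k ≈ 13.4, θ ≈ 0.3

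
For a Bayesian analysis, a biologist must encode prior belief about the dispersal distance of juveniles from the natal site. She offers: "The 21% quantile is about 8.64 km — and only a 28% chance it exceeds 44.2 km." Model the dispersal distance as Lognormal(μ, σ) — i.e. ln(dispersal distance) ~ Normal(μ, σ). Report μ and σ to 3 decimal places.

If T ~ Lognormal(μ,σ) then ln T ~ Normal(μ,σ), so the p-quantile of ln T is μ + z_p·σ.
ln(8.64) = 2.156 and ln(44.2) = 3.789; z_{0.21} = -0.8064, z_{0.72} = 0.5828.
σ = (3.789 − 2.156)/(0.5828 − (-0.8064)) = 1.175.
μ = 2.156 − (-0.8064)·1.175 = 3.104.

μ ≈ 3.104, σ ≈ 1.175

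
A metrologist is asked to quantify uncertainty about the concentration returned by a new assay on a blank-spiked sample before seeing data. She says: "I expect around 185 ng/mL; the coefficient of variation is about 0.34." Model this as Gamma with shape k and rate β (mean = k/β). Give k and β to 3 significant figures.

For Gamma(k, rate β): mean = k/β, variance = k/β², so CV = 1/√k.
CV = 0.34, hence k = 1/CV² = 8.65.
Then β = k/mean = 8.65/185 = 0.0468.

k ≈ 8.65, β ≈ 0.0468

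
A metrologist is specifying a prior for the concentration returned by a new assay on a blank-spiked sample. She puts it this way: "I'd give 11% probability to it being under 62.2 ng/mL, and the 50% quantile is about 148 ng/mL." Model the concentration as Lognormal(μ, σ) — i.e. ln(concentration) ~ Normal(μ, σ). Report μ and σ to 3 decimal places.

If T ~ Lognormal(μ,σ) then ln T ~ Normal(μ,σ), so the p-quantile of ln T is μ + z_p·σ.
ln(62.2) = 4.13 and ln(148) = 4.997; z_{0.11} = -1.227, z_{0.5} = 0.
σ = (4.997 − 4.13)/(0 − (-1.227)) = 0.707.
μ = 4.13 − (-1.227)·0.707 = 4.997.

μ ≈ 4.997, σ ≈ 0.707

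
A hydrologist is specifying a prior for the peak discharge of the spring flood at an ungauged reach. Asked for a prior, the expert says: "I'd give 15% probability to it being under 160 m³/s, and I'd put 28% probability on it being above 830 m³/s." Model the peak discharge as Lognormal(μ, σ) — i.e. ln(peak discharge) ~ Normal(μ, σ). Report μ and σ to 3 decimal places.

μ ≈ 6.129, σ ≈ 1.017

If T ~ Lognormal(μ,σ) then ln T ~ Normal(μ,σ), so the p-quantile of ln T is μ + z_p·σ.
ln(160) = 5.075 and ln(830) = 6.721; z_{0.15} = -1.036, z_{0.72} = 0.5828.
σ = (6.721 − 5.075)/(0.5828 − (-1.036)) = 1.017.
μ = 5.075 − (-1.036)·1.017 = 6.129.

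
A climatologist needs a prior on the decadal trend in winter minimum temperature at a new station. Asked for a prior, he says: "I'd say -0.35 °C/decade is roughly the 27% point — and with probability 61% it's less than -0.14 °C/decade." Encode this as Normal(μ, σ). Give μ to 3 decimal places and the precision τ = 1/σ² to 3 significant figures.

μ = -0.206, τ = 18

The p-quantile of Normal(μ,σ) is μ + z_p·σ, with z_{0.27} = -0.6128 and z_{0.61} = 0.2793.
Eliminate σ: μ = (z₂·x₁ − z₁·x₂)/(z₂ − z₁) = (0.2793·-0.35 − (-0.6128)·-0.14)/0.8921 = -0.206.
Then σ = (x₂ − x₁)/(z₂ − z₁) = (-0.14 − -0.35)/0.8921 = 0.235.
Precision τ = 1/σ² = 1/0.2354² = 18.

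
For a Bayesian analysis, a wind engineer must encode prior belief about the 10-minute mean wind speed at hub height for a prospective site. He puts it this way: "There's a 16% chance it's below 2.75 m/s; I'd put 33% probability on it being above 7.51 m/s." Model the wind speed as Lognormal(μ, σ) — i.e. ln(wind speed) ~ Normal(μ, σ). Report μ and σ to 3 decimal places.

If T ~ Lognormal(μ,σ) then ln T ~ Normal(μ,σ), so the p-quantile of ln T is μ + z_p·σ.
ln(2.75) = 1.012 and ln(7.51) = 2.016; z_{0.16} = -0.9945, z_{0.67} = 0.4399.
σ = (2.016 − 1.012)/(0.4399 − (-0.9945)) = 0.700.
μ = 1.012 − (-0.9945)·0.700 = 1.708.

μ ≈ 1.708, σ ≈ 0.700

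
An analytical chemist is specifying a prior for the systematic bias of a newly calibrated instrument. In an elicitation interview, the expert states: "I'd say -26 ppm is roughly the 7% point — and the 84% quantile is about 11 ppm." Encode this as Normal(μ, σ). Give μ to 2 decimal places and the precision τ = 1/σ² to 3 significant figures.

μ = -3.90, τ = 0.00446

The p-quantile of Normal(μ,σ) is μ + z_p·σ, with z_{0.07} = -1.476 and z_{0.84} = 0.9945.
Eliminate σ: μ = (z₂·x₁ − z₁·x₂)/(z₂ − z₁) = (0.9945·-26 − (-1.476)·11)/2.47 = -3.90.
Then σ = (x₂ − x₁)/(z₂ − z₁) = (11 − -26)/2.47 = 14.98.
Precision τ = 1/σ² = 1/14.98² = 0.00446.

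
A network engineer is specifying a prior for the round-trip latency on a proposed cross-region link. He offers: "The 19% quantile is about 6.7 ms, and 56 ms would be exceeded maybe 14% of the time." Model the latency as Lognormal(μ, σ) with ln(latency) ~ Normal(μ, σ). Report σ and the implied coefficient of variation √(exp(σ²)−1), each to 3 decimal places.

σ ≈ 1.084, CV ≈ 1.497

If T ~ Lognormal(μ,σ) then ln T ~ Normal(μ,σ), so the p-quantile of ln T is μ + z_p·σ.
ln(6.7) = 1.902 and ln(56) = 4.025; z_{0.19} = -0.8779, z_{0.86} = 1.08.
σ = (4.025 − 1.902)/(1.08 − (-0.8779)) = 1.084.
μ = 1.902 − (-0.8779)·1.084 = 2.854.
CV = √(exp(σ²)−1) = √(exp(1.1757)−1) = 1.497.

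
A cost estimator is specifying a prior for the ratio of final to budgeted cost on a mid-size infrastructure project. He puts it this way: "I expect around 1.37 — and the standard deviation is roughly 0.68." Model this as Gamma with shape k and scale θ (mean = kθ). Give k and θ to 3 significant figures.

For Gamma(k, scale θ): mean = kθ, variance = kθ², so CV = 1/√k.
CV = SD/mean = 0.68/1.37 = 0.4964, hence k = 1/CV² = 4.06.
Then θ = mean/k = 1.37/4.06 = 0.338.

k ≈ 4.06, θ ≈ 0.338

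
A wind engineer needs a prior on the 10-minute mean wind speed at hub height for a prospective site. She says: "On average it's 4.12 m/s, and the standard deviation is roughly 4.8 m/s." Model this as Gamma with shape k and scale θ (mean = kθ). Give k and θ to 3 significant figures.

k ≈ 0.737, θ ≈ 5.59

For Gamma(k, scale θ): mean = kθ, variance = kθ², so CV = 1/√k.
CV = SD/mean = 4.8/4.12 = 1.165, hence k = 1/CV² = 0.737.
Then θ = mean/k = 4.12/0.737 = 5.59.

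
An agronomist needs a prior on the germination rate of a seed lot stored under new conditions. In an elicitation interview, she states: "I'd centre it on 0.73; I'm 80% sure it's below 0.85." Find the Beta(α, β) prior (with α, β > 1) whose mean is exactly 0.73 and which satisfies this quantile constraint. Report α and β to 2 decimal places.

With mean 0.73 fixed, write α = 0.73s, β = 0.27s where s = α+β.
Need P(θ < 0.85) = 0.8 under Beta(0.73s, 0.27s). Normal approximation: (q−m)/√(m(1−m)/s) ≈ z_{0.8} = 0.842, so s ≈ 0.73·0.27·(0.842)²/(0.85−0.73)² = 9.7.
At s = 9.7: P(θ<0.85) ≈ 0.795. Adjusting to match 0.8 gives s ≈ 10.04.
So α = 0.73·10.04 ≈ 7.33, β = 0.27·10.04 ≈ 2.71.

α ≈ 7.33, β ≈ 2.71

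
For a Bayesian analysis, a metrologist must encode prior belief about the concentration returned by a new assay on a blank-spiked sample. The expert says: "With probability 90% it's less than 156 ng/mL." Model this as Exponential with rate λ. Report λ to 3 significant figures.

P(T < 156.0) = 1 − e^(−λ·156.0) = 0.9, so λ = −ln(1−0.9)/156.0 = −ln(0.1)/156.0 = 0.0148.

λ ≈ 0.0148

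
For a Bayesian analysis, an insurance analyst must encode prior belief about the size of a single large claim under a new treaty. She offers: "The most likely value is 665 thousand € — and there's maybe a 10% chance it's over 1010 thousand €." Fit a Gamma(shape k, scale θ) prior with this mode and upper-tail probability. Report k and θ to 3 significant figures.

k ≈ 11.7, θ ≈ 62.3

Gamma(k,θ) with k>1 has mode (k−1)θ, so θ = 665/(k−1).
Need P(X < 1010) = 0.9 with θ tied to k this way. Start at k = 2, θ = 665: P(X<1010) ≈ 0.448.
Too low — raise k to concentrate. Iterating converges to k ≈ 11.7.
Then θ = 665/(11.7−1) ≈ 62.3.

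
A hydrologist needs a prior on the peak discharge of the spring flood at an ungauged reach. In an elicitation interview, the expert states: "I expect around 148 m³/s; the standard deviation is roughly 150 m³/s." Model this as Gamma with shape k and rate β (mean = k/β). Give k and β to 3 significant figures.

For Gamma(k, rate β): mean = k/β, variance = k/β², so CV = 1/√k.
CV = SD/mean = 150/148 = 1.014, hence k = 1/CV² = 0.974.
Then β = k/mean = 0.974/148 = 0.00658.

k ≈ 0.974, β ≈ 0.00658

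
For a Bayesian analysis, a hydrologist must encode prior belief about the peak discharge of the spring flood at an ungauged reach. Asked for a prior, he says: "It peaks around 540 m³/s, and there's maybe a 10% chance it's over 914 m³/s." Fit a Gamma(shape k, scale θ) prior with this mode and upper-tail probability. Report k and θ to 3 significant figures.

Gamma(k,θ) with k>1 has mode (k−1)θ, so θ = 540/(k−1).
Need P(X < 914) = 0.9 with θ tied to k this way. Start at k = 2, θ = 540: P(X<914) ≈ 0.504.
Too low — raise k to concentrate. Iterating converges to k ≈ 7.83.
Then θ = 540/(7.83−1) ≈ 79.

k ≈ 7.83, θ ≈ 79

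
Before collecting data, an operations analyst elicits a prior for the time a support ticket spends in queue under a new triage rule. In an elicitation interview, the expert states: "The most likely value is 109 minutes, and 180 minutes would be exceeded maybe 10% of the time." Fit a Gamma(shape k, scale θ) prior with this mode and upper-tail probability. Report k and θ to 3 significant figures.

k ≈ 8.5, θ ≈ 14.5

Gamma(k,θ) with k>1 has mode (k−1)θ, so θ = 109/(k−1).
Need P(X < 180) = 0.9 with θ tied to k this way. Start at k = 2, θ = 109: P(X<180) ≈ 0.492.
Too low — raise k to concentrate. Iterating converges to k ≈ 8.5.
Then θ = 109/(8.5−1) ≈ 14.5.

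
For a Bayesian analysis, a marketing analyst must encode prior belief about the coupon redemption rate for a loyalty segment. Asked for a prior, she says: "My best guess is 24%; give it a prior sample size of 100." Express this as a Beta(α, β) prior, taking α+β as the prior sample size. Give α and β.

α = 24, β = 76

Under the effective-sample-size interpretation, Beta(α, β) has prior mean α/(α+β) and prior sample size α+β.
So α+β = 100 and α/(α+β) = 0.24, giving α = 0.24·100 = 24 and β = 100 − 24 = 76.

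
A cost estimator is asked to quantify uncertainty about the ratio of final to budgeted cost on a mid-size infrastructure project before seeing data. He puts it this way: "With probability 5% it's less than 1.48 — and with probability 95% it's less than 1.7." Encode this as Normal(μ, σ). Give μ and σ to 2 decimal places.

μ = 1.59, σ = 0.07

For Normal(μ,σ), the p-quantile is μ + z_p·σ. Here z_{0.05} = -1.645, z_{0.95} = 1.645.
So 1.48 = μ − 1.645σ and 1.7 = μ + 1.645σ.
Subtracting: σ = (1.7 − 1.48)/(1.645 − (-1.645)) = 0.07.
Then μ = 1.48 − (-1.645)·0.07 = 1.59.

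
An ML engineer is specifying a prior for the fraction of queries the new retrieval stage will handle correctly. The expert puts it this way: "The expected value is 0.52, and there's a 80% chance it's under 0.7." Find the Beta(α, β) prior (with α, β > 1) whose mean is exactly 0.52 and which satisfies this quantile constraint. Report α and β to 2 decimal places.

With mean 0.52 fixed, write α = 0.52s, β = 0.48s where s = α+β.
Need P(θ < 0.7) = 0.8 under Beta(0.52s, 0.48s). Normal approximation: (q−m)/√(m(1−m)/s) ≈ z_{0.8} = 0.842, so s ≈ 0.52·0.48·(0.842)²/(0.7−0.52)² = 5.5.
At s = 5.5: P(θ<0.7) ≈ 0.797. Adjusting to match 0.8 gives s ≈ 5.59.
So α = 0.52·5.59 ≈ 2.91, β = 0.48·5.59 ≈ 2.68.

α ≈ 2.91, β ≈ 2.68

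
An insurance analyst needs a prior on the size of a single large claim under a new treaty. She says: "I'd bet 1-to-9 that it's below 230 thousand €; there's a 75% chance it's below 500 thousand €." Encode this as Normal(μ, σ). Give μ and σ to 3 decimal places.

For Normal(μ,σ), the p-quantile is μ + z_p·σ. Here z_{0.1} = -1.282, z_{0.75} = 0.6745.
So 230 = μ − 1.282σ and 500 = μ + 0.6745σ.
Subtracting: σ = (500 − 230)/(0.6745 − (-1.282)) = 138.034.
Then μ = 230 − (-1.282)·138.034 = 406.898.

μ = 406.898, σ = 138.034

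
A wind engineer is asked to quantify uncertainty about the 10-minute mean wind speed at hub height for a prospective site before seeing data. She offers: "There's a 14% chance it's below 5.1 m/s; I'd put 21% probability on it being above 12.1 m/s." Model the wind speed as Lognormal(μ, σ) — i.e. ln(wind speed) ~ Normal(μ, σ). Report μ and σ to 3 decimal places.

If T ~ Lognormal(μ,σ) then ln T ~ Normal(μ,σ), so the p-quantile of ln T is μ + z_p·σ.
ln(5.1) = 1.629 and ln(12.1) = 2.493; z_{0.14} = -1.08, z_{0.79} = 0.8064.
σ = (2.493 − 1.629)/(0.8064 − (-1.08)) = 0.458.
μ = 1.629 − (-1.08)·0.458 = 2.124.

μ ≈ 2.124, σ ≈ 0.458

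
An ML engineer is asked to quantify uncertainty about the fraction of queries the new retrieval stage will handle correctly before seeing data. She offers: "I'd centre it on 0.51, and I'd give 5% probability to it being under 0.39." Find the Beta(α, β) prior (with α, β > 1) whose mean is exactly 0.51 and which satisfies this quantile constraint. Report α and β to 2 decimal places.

With mean 0.51 fixed, write α = 0.51s, β = 0.49s where s = α+β.
Need P(θ < 0.39) = 0.05 under Beta(0.51s, 0.49s). Normal approximation: (q−m)/√(m(1−m)/s) ≈ z_{0.05} = -1.64, so s ≈ 0.51·0.49·(-1.64)²/(0.39−0.51)² = 47.0.
At s = 47.0: P(θ<0.39) ≈ 0.049. Adjusting to match 0.05 gives s ≈ 46.28.
So α = 0.51·46.28 ≈ 23.60, β = 0.49·46.28 ≈ 22.68.

α ≈ 23.60, β ≈ 22.68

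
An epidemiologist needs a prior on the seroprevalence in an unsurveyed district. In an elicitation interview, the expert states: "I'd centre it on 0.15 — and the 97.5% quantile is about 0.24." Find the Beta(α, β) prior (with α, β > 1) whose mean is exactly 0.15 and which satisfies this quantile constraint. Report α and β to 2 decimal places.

With mean 0.15 fixed, write α = 0.15s, β = 0.85s where s = α+β.
Need P(θ < 0.24) = 0.975 under Beta(0.15s, 0.85s). Normal approximation: (q−m)/√(m(1−m)/s) ≈ z_{0.975} = 1.96, so s ≈ 0.15·0.85·(1.96)²/(0.24−0.15)² = 60.5.
At s = 60.5: P(θ<0.24) ≈ 0.964. Adjusting to match 0.975 gives s ≈ 72.70.
So α = 0.15·72.70 ≈ 10.91, β = 0.85·72.70 ≈ 61.80.

α ≈ 10.91, β ≈ 61.80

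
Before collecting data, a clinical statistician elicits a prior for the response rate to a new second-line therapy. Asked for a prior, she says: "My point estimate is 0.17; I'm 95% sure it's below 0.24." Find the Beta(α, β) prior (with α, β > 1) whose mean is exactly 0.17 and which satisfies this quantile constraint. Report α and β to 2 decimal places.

α ≈ 14.78, β ≈ 72.15

With mean 0.17 fixed, write α = 0.17s, β = 0.83s where s = α+β.
Need P(θ < 0.24) = 0.95 under Beta(0.17s, 0.83s). Normal approximation: (q−m)/√(m(1−m)/s) ≈ z_{0.95} = 1.64, so s ≈ 0.17·0.83·(1.64)²/(0.24−0.17)² = 77.9.
At s = 77.9: P(θ<0.24) ≈ 0.941. Adjusting to match 0.95 gives s ≈ 86.93.
So α = 0.17·86.93 ≈ 14.78, β = 0.83·86.93 ≈ 72.15.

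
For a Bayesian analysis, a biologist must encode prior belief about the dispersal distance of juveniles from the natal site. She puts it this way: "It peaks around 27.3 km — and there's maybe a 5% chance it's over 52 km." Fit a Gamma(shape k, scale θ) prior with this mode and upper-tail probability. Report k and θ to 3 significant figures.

k ≈ 7.69, θ ≈ 4.08

Gamma(k,θ) with k>1 has mode (k−1)θ, so θ = 27.3/(k−1).
Need P(X < 52) = 0.95 with θ tied to k this way. Start at k = 2, θ = 27.3: P(X<52) ≈ 0.568.
Too low — raise k to concentrate. Iterating converges to k ≈ 7.69.
Then θ = 27.3/(7.69−1) ≈ 4.08.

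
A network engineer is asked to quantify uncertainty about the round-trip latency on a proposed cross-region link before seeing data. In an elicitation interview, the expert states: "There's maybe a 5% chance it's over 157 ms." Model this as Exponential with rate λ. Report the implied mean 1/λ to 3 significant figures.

P(T > 157.0) = e^(−λ·157.0) = 0.05, so λ = −ln(0.05)/157.0 = 0.0191.
Mean = 1/λ = 52.4 ms.

mean ≈ 52.4 ms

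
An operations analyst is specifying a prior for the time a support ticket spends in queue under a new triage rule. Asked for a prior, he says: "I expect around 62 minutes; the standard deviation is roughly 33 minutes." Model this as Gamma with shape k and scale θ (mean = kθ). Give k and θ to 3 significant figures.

k ≈ 3.53, θ ≈ 17.6

For Gamma(k, scale θ): mean = kθ, variance = kθ², so CV = 1/√k.
CV = SD/mean = 33/62 = 0.5323, hence k = 1/CV² = 3.53.
Then θ = mean/k = 62/3.53 = 17.6.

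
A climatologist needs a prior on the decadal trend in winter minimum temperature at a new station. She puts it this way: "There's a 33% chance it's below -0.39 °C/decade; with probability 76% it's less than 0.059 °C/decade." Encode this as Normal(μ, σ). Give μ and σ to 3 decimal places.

μ = -0.218, σ = 0.392

For Normal(μ,σ), the p-quantile is μ + z_p·σ. Here z_{0.33} = -0.4399, z_{0.76} = 0.7063.
So -0.39 = μ − 0.4399σ and 0.059 = μ + 0.7063σ.
Subtracting: σ = (0.059 − -0.39)/(0.7063 − (-0.4399)) = 0.392.
Then μ = -0.39 − (-0.4399)·0.392 = -0.218.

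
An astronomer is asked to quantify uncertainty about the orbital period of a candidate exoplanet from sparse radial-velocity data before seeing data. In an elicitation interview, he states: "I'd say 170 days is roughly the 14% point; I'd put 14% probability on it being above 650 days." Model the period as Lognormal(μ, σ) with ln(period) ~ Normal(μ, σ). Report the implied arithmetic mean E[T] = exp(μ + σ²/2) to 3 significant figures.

If T ~ Lognormal(μ,σ) then ln T ~ Normal(μ,σ), so the p-quantile of ln T is μ + z_p·σ.
ln(170) = 5.136 and ln(650) = 6.477; z_{0.14} = -1.08, z_{0.86} = 1.08.
σ = (6.477 − 5.136)/(1.08 − (-1.08)) = 0.621.
μ = 5.136 − (-1.08)·0.621 = 5.806.
E[T] = exp(μ + σ²/2) = exp(5.806 + 0.1927) = 403 days.

E[T] ≈ 403 days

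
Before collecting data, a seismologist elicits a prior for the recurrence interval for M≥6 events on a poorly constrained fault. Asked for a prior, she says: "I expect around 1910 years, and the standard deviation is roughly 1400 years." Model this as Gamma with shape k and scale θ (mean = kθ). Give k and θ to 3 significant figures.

k ≈ 1.86, θ ≈ 1030

For Gamma(k, scale θ): mean = kθ, variance = kθ², so CV = 1/√k.
CV = SD/mean = 1400/1910 = 0.733, hence k = 1/CV² = 1.86.
Then θ = mean/k = 1910/1.86 = 1030.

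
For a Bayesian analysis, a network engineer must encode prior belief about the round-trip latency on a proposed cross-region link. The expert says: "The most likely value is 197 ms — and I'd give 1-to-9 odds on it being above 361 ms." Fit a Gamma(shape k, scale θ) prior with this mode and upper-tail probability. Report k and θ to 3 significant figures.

k ≈ 6.2, θ ≈ 37.9

Gamma(k,θ) with k>1 has mode (k−1)θ, so θ = 197/(k−1).
Need P(X < 361) = 0.9 with θ tied to k this way. Start at k = 2, θ = 197: P(X<361) ≈ 0.547.
Too low — raise k to concentrate. Iterating converges to k ≈ 6.2.
Then θ = 197/(6.2−1) ≈ 37.9.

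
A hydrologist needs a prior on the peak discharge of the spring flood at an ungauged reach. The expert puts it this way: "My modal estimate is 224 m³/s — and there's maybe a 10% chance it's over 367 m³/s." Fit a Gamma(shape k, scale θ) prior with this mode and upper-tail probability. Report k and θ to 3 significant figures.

k ≈ 8.73, θ ≈ 29

Gamma(k,θ) with k>1 has mode (k−1)θ, so θ = 224/(k−1).
Need P(X < 367) = 0.9 with θ tied to k this way. Start at k = 2, θ = 224: P(X<367) ≈ 0.487.
Too low — raise k to concentrate. Iterating converges to k ≈ 8.73.
Then θ = 224/(8.73−1) ≈ 29.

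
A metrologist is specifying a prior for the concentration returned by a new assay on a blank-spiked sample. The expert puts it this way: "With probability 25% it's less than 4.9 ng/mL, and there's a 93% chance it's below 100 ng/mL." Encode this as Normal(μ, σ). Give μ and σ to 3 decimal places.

μ = 34.731, σ = 44.227

The p-quantile of Normal(μ,σ) is μ + z_p·σ, with z_{0.25} = -0.6745 and z_{0.93} = 1.476.
Eliminate σ: μ = (z₂·x₁ − z₁·x₂)/(z₂ − z₁) = (1.476·4.9 − (-0.6745)·100)/2.15 = 34.731.
Then σ = (x₂ − x₁)/(z₂ − z₁) = (100 − 4.9)/2.15 = 44.227.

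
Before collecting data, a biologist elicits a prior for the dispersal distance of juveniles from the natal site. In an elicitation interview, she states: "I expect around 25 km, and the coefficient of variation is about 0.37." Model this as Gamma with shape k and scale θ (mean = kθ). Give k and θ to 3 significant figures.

k ≈ 7.3, θ ≈ 3.42

For Gamma(k, scale θ): mean = kθ, variance = kθ², so CV = 1/√k.
CV = 0.37, hence k = 1/CV² = 7.3.
Then θ = mean/k = 25/7.3 = 3.42.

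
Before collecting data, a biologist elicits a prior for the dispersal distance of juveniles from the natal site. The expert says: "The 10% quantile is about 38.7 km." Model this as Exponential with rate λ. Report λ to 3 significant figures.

λ ≈ 0.00272

P(T < 38.7) = 1 − e^(−λ·38.7) = 0.1, so λ = −ln(1−0.1)/38.7 = −ln(0.9)/38.7 = 0.00272.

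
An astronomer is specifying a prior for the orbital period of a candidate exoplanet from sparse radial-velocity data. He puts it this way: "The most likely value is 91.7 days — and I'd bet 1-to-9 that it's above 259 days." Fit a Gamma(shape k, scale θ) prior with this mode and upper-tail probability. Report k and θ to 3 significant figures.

k ≈ 2.77, θ ≈ 51.8

Gamma(k,θ) with k>1 has mode (k−1)θ, so θ = 91.7/(k−1).
Need P(X < 259) = 0.9 with θ tied to k this way. Start at k = 2, θ = 91.7: P(X<259) ≈ 0.773.
Too low — raise k to concentrate. Iterating converges to k ≈ 2.77.
Then θ = 91.7/(2.77−1) ≈ 51.8.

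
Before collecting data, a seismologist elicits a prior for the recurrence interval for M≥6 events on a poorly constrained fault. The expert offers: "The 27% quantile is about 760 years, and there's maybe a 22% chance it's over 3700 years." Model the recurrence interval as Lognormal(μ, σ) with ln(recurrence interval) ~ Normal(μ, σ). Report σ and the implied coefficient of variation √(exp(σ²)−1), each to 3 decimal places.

If T ~ Lognormal(μ,σ) then ln T ~ Normal(μ,σ), so the p-quantile of ln T is μ + z_p·σ.
ln(760) = 6.633 and ln(3700) = 8.216; z_{0.27} = -0.6128, z_{0.78} = 0.7722.
σ = (8.216 − 6.633)/(0.7722 − (-0.6128)) = 1.143.
μ = 6.633 − (-0.6128)·1.143 = 7.334.
CV = √(exp(σ²)−1) = √(exp(1.3060)−1) = 1.641.

σ ≈ 1.143, CV ≈ 1.641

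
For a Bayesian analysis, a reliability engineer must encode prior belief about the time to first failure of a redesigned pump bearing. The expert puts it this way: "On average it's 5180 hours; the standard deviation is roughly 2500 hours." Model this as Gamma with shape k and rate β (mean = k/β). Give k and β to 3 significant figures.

For Gamma(k, rate β): mean = k/β, variance = k/β², so CV = 1/√k.
CV = SD/mean = 2500/5180 = 0.4826, hence k = 1/CV² = 4.29.
Then β = k/mean = 4.29/5180 = 0.000829.

k ≈ 4.29, β ≈ 0.000829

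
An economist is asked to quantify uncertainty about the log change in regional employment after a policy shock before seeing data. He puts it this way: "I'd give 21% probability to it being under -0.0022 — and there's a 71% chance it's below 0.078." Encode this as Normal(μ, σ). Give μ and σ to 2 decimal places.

For Normal(μ,σ), the p-quantile is μ + z_p·σ. Here z_{0.21} = -0.8064, z_{0.71} = 0.5534.
So -0.0022 = μ − 0.8064σ and 0.078 = μ + 0.5534σ.
Subtracting: σ = (0.078 − -0.0022)/(0.5534 − (-0.8064)) = 0.06.
Then μ = -0.0022 − (-0.8064)·0.06 = 0.05.

μ = 0.05, σ = 0.06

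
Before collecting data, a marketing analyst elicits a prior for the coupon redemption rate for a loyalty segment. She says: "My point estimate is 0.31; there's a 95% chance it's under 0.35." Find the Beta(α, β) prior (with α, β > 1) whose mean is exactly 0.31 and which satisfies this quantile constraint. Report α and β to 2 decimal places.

α ≈ 115.15, β ≈ 256.30

With mean 0.31 fixed, write α = 0.31s, β = 0.69s where s = α+β.
Need P(θ < 0.35) = 0.95 under Beta(0.31s, 0.69s). Normal approximation: (q−m)/√(m(1−m)/s) ≈ z_{0.95} = 1.64, so s ≈ 0.31·0.69·(1.64)²/(0.35−0.31)² = 361.7.
At s = 361.7: P(θ<0.35) ≈ 0.948. Adjusting to match 0.95 gives s ≈ 371.45.
So α = 0.31·371.45 ≈ 115.15, β = 0.69·371.45 ≈ 256.30.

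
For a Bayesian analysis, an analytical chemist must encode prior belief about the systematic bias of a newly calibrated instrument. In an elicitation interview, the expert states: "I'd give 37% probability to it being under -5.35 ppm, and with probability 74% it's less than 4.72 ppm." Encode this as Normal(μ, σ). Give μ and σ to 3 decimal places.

μ = -1.923, σ = 10.326

The p-quantile of Normal(μ,σ) is μ + z_p·σ, with z_{0.37} = -0.3319 and z_{0.74} = 0.6433.
Eliminate σ: μ = (z₂·x₁ − z₁·x₂)/(z₂ − z₁) = (0.6433·-5.35 − (-0.3319)·4.72)/0.9752 = -1.923.
Then σ = (x₂ − x₁)/(z₂ − z₁) = (4.72 − -5.35)/0.9752 = 10.326.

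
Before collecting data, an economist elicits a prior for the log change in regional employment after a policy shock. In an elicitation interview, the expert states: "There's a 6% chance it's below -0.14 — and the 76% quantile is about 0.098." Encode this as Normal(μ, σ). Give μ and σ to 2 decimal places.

μ = 0.02, σ = 0.11

The p-quantile of Normal(μ,σ) is μ + z_p·σ, with z_{0.06} = -1.555 and z_{0.76} = 0.7063.
Eliminate σ: μ = (z₂·x₁ − z₁·x₂)/(z₂ − z₁) = (0.7063·-0.14 − (-1.555)·0.098)/2.261 = 0.02.
Then σ = (x₂ − x₁)/(z₂ − z₁) = (0.098 − -0.14)/2.261 = 0.11.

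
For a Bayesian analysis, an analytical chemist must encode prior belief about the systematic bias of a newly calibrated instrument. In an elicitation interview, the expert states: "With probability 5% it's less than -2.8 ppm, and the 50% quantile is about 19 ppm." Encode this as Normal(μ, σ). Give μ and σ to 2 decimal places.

The p-quantile of Normal(μ,σ) is μ + z_p·σ, with z_{0.05} = -1.645 and z_{0.5} = 0.
Eliminate σ: μ = (z₂·x₁ − z₁·x₂)/(z₂ − z₁) = (0·-2.8 − (-1.645)·19)/1.645 = 19.00.
Then σ = (x₂ − x₁)/(z₂ − z₁) = (19 − -2.8)/1.645 = 13.25.

μ = 19.00, σ = 13.25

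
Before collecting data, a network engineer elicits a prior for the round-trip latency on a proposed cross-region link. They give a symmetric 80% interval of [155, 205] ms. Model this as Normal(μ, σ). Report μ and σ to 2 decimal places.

A symmetric 80% interval runs μ ± z·σ with z = 1.282.
Half-width = 25, so σ = 25/1.282 = 19.51.
μ is the interval midpoint, 180.00.

μ = 180.00, σ = 19.51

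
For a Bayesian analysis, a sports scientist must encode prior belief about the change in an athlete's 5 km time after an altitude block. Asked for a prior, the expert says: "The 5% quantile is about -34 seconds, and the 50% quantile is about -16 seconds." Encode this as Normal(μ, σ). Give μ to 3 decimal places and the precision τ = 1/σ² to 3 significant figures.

μ = -16.000, τ = 0.00835

The p-quantile of Normal(μ,σ) is μ + z_p·σ, with z_{0.05} = -1.645 and z_{0.5} = 0.
Eliminate σ: μ = (z₂·x₁ − z₁·x₂)/(z₂ − z₁) = (0·-34 − (-1.645)·-16)/1.645 = -16.000.
Then σ = (x₂ − x₁)/(z₂ − z₁) = (-16 − -34)/1.645 = 10.943.
Precision τ = 1/σ² = 1/10.94² = 0.00835.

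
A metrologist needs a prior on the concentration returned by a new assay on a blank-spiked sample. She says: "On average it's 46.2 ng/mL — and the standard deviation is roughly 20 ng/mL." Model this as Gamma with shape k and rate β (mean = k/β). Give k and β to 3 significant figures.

For Gamma(k, rate β): mean = k/β, variance = k/β², so CV = 1/√k.
CV = SD/mean = 20/46.2 = 0.4329, hence k = 1/CV² = 5.34.
Then β = k/mean = 5.34/46.2 = 0.116.

k ≈ 5.34, β ≈ 0.116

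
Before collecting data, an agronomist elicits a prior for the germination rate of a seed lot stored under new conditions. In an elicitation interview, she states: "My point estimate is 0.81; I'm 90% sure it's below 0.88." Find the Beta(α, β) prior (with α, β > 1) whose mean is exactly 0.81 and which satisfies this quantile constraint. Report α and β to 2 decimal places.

With mean 0.81 fixed, write α = 0.81s, β = 0.19s where s = α+β.
Need P(θ < 0.88) = 0.9 under Beta(0.81s, 0.19s). Normal approximation: (q−m)/√(m(1−m)/s) ≈ z_{0.9} = 1.28, so s ≈ 0.81·0.19·(1.28)²/(0.88−0.81)² = 51.6.
At s = 51.6: P(θ<0.88) ≈ 0.913. Adjusting to match 0.9 gives s ≈ 46.41.
So α = 0.81·46.41 ≈ 37.59, β = 0.19·46.41 ≈ 8.82.

α ≈ 37.59, β ≈ 8.82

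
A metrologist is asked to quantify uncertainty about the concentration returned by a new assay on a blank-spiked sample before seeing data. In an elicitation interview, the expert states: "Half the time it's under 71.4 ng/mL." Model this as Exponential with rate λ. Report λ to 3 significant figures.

λ ≈ 0.00971

Exponential median = ln 2 / λ, so λ = ln 2 / 71.4 = 0.00971.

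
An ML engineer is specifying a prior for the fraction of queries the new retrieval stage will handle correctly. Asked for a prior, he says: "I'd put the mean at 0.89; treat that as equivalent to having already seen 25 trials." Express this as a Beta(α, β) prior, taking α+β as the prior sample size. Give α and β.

Under the effective-sample-size interpretation, Beta(α, β) has prior mean α/(α+β) and prior sample size α+β.
So α+β = 25 and α/(α+β) = 0.89, giving α = 0.89·25 = 22.25 and β = 25 − 22.25 = 2.75.

α = 22.25, β = 2.75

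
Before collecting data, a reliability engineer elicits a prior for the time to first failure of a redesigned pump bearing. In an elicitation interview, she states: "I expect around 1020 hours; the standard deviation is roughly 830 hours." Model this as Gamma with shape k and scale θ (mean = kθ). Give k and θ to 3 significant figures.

For Gamma(k, scale θ): mean = kθ, variance = kθ², so CV = 1/√k.
CV = SD/mean = 830/1020 = 0.8137, hence k = 1/CV² = 1.51.
Then θ = mean/k = 1020/1.51 = 675.

k ≈ 1.51, θ ≈ 675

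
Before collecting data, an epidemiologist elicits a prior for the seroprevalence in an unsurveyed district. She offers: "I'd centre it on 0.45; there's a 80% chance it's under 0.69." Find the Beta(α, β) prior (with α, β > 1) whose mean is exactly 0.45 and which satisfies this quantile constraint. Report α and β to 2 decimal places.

With mean 0.45 fixed, write α = 0.45s, β = 0.55s where s = α+β.
Need P(θ < 0.69) = 0.8 under Beta(0.45s, 0.55s). Normal approximation: (q−m)/√(m(1−m)/s) ≈ z_{0.8} = 0.842, so s ≈ 0.45·0.55·(0.842)²/(0.69−0.45)² = 3.0.
At s = 3.0: P(θ<0.69) ≈ 0.799. Adjusting to match 0.8 gives s ≈ 3.07.
So α = 0.45·3.07 ≈ 1.38, β = 0.55·3.07 ≈ 1.69.

α ≈ 1.38, β ≈ 1.69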